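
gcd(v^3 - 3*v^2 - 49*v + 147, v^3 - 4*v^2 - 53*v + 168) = v^2 + 4*v - 21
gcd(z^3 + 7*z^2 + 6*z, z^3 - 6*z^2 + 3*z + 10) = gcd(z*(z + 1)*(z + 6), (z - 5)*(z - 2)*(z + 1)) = z + 1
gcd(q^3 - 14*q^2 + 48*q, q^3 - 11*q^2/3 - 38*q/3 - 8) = q - 6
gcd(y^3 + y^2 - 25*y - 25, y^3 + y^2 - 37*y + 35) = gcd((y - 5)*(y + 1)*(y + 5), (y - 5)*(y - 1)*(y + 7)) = y - 5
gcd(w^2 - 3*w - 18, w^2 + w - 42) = w - 6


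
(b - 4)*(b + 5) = b^2 + b - 20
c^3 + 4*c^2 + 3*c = c*(c + 1)*(c + 3)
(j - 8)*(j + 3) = j^2 - 5*j - 24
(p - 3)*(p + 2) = p^2 - p - 6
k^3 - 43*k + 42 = (k - 6)*(k - 1)*(k + 7)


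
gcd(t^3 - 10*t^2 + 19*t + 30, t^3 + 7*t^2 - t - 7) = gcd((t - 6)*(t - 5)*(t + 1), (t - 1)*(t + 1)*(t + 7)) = t + 1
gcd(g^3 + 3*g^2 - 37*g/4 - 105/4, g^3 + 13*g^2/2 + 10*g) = g + 5/2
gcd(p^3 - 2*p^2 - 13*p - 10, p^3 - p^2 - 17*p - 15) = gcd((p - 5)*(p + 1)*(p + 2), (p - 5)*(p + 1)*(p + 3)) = p^2 - 4*p - 5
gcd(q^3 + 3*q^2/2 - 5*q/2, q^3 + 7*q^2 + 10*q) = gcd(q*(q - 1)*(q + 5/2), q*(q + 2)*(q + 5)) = q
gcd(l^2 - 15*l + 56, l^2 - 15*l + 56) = l^2 - 15*l + 56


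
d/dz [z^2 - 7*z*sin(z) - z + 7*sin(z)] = -7*z*cos(z) + 2*z + 7*sqrt(2)*cos(z + pi/4) - 1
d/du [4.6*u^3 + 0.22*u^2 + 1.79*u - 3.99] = 13.8*u^2 + 0.44*u + 1.79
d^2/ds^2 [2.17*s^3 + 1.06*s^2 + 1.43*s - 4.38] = 13.02*s + 2.12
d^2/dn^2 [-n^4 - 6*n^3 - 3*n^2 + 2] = -12*n^2 - 36*n - 6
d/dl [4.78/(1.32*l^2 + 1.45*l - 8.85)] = (-12.6192*l - 6.931)/(1.32*l^2 + 1.45*l - 8.85)^2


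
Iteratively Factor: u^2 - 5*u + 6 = (u - 3)*(u - 2)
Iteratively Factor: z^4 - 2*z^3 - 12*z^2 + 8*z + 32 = (z - 2)*(z^3 - 12*z - 16) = (z - 4)*(z - 2)*(z^2 + 4*z + 4) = (z - 4)*(z - 2)*(z + 2)*(z + 2)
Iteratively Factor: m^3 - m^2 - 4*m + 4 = (m + 2)*(m^2 - 3*m + 2) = (m - 1)*(m + 2)*(m - 2)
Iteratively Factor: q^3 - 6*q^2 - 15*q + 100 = (q - 5)*(q^2 - q - 20) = (q - 5)*(q + 4)*(q - 5)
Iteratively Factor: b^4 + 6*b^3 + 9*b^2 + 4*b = (b + 1)*(b^3 + 5*b^2 + 4*b) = (b + 1)*(b + 4)*(b^2 + b) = b*(b + 1)*(b + 4)*(b + 1)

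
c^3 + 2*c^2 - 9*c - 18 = (c - 3)*(c + 2)*(c + 3)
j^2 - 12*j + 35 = (j - 7)*(j - 5)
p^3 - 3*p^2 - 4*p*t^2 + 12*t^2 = (p - 3)*(p - 2*t)*(p + 2*t)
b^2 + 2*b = b*(b + 2)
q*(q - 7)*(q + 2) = q^3 - 5*q^2 - 14*q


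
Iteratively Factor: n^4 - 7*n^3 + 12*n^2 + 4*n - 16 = (n - 2)*(n^3 - 5*n^2 + 2*n + 8) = (n - 4)*(n - 2)*(n^2 - n - 2) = (n - 4)*(n - 2)*(n + 1)*(n - 2)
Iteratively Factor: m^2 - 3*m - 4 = (m + 1)*(m - 4)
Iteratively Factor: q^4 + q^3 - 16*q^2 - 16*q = (q - 4)*(q^3 + 5*q^2 + 4*q) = q*(q - 4)*(q^2 + 5*q + 4) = q*(q - 4)*(q + 4)*(q + 1)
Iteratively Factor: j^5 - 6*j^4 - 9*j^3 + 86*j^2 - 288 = (j + 2)*(j^4 - 8*j^3 + 7*j^2 + 72*j - 144) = (j - 4)*(j + 2)*(j^3 - 4*j^2 - 9*j + 36) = (j - 4)*(j + 2)*(j + 3)*(j^2 - 7*j + 12) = (j - 4)*(j - 3)*(j + 2)*(j + 3)*(j - 4)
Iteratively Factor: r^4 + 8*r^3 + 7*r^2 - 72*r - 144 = (r - 3)*(r^3 + 11*r^2 + 40*r + 48) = (r - 3)*(r + 3)*(r^2 + 8*r + 16) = (r - 3)*(r + 3)*(r + 4)*(r + 4)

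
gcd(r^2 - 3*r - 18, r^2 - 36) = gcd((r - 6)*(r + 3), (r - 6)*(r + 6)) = r - 6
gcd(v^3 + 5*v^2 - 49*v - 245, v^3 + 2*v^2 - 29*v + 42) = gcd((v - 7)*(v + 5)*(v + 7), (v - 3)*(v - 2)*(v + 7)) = v + 7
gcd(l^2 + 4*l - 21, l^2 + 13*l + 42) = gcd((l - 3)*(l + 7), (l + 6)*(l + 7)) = l + 7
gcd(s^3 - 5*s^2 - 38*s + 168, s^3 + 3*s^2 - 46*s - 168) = s^2 - s - 42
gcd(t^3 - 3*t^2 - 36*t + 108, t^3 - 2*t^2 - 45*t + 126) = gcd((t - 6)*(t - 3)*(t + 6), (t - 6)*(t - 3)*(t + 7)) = t^2 - 9*t + 18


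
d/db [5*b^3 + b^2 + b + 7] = 15*b^2 + 2*b + 1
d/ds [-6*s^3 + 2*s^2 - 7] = 2*s*(2 - 9*s)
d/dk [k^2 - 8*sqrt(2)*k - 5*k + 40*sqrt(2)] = 2*k - 8*sqrt(2) - 5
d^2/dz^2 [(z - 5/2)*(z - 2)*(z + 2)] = 6*z - 5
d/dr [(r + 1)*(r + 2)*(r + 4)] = 3*r^2 + 14*r + 14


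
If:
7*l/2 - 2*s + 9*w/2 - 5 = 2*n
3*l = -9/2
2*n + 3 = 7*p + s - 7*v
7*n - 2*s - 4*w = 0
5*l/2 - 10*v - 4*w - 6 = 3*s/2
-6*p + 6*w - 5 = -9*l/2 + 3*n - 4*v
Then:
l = -3/2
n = 16570/9723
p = -32339/25928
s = -544/9723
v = -56283/25928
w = 19513/6482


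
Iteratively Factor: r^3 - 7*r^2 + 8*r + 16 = (r + 1)*(r^2 - 8*r + 16) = (r - 4)*(r + 1)*(r - 4)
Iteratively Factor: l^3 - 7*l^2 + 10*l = (l - 5)*(l^2 - 2*l) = l*(l - 5)*(l - 2)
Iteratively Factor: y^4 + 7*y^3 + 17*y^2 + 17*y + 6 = (y + 1)*(y^3 + 6*y^2 + 11*y + 6) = (y + 1)*(y + 3)*(y^2 + 3*y + 2) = (y + 1)*(y + 2)*(y + 3)*(y + 1)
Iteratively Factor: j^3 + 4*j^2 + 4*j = (j + 2)*(j^2 + 2*j) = (j + 2)^2*(j)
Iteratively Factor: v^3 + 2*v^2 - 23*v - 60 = (v + 4)*(v^2 - 2*v - 15) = (v - 5)*(v + 4)*(v + 3)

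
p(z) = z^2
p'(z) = 2*z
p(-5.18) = 26.83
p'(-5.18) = -10.36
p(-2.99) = 8.94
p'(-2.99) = -5.98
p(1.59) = 2.53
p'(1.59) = 3.18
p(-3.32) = 11.02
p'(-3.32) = -6.64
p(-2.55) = 6.50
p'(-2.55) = -5.10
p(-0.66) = 0.44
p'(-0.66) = -1.32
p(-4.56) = 20.79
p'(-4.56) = -9.12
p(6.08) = 36.97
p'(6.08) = 12.16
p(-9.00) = 81.00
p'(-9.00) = -18.00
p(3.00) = 9.00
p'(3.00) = 6.00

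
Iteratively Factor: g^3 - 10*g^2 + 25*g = (g)*(g^2 - 10*g + 25) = g*(g - 5)*(g - 5)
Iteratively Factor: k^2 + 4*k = (k)*(k + 4)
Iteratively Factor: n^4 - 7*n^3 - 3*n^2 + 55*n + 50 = (n - 5)*(n^3 - 2*n^2 - 13*n - 10) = (n - 5)*(n + 2)*(n^2 - 4*n - 5) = (n - 5)*(n + 1)*(n + 2)*(n - 5)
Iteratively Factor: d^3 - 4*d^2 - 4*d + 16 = (d - 2)*(d^2 - 2*d - 8) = (d - 2)*(d + 2)*(d - 4)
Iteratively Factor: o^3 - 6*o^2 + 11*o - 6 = (o - 2)*(o^2 - 4*o + 3) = (o - 2)*(o - 1)*(o - 3)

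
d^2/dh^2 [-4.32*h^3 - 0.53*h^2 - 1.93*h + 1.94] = -25.92*h - 1.06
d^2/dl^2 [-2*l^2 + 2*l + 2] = -4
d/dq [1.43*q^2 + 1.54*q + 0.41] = 2.86*q + 1.54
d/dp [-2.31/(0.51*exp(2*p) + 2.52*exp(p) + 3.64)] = (2.3562*exp(p) + 5.8212)*exp(p)/(0.51*exp(2*p) + 2.52*exp(p) + 3.64)^2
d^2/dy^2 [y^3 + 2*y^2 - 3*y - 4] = 6*y + 4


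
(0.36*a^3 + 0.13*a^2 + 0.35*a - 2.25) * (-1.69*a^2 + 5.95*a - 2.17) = -0.6084*a^5 + 1.9223*a^4 - 0.5992*a^3 + 5.6029*a^2 - 14.147*a + 4.8825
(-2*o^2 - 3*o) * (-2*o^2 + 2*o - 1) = 4*o^4 + 2*o^3 - 4*o^2 + 3*o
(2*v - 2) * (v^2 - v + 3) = 2*v^3 - 4*v^2 + 8*v - 6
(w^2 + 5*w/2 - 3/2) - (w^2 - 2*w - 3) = 9*w/2 + 3/2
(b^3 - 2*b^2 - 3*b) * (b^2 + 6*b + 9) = b^5 + 4*b^4 - 6*b^3 - 36*b^2 - 27*b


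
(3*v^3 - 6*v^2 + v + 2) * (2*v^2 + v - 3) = 6*v^5 - 9*v^4 - 13*v^3 + 23*v^2 - v - 6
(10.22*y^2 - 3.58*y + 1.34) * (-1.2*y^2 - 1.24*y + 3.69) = -12.264*y^4 - 8.3768*y^3 + 40.543*y^2 - 14.8718*y + 4.9446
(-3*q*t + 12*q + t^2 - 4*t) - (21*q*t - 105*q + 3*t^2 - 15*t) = -24*q*t + 117*q - 2*t^2 + 11*t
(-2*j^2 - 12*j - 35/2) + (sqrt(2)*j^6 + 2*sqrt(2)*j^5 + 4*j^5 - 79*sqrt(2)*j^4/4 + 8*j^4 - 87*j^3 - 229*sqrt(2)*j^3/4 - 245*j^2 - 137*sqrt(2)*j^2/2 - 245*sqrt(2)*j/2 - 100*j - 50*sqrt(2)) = sqrt(2)*j^6 + 2*sqrt(2)*j^5 + 4*j^5 - 79*sqrt(2)*j^4/4 + 8*j^4 - 87*j^3 - 229*sqrt(2)*j^3/4 - 247*j^2 - 137*sqrt(2)*j^2/2 - 245*sqrt(2)*j/2 - 112*j - 50*sqrt(2) - 35/2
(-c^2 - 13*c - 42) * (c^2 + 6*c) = -c^4 - 19*c^3 - 120*c^2 - 252*c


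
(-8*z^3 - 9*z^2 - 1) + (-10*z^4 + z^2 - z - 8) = -10*z^4 - 8*z^3 - 8*z^2 - z - 9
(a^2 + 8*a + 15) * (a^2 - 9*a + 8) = a^4 - a^3 - 49*a^2 - 71*a + 120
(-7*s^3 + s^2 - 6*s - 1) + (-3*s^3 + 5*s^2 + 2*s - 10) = -10*s^3 + 6*s^2 - 4*s - 11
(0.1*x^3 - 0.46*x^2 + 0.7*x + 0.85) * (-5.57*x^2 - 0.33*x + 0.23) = -0.557*x^5 + 2.5292*x^4 - 3.7242*x^3 - 5.0713*x^2 - 0.1195*x + 0.1955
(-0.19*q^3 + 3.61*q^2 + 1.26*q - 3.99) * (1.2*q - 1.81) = -0.228*q^4 + 4.6759*q^3 - 5.0221*q^2 - 7.0686*q + 7.2219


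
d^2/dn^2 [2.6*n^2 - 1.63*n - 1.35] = 5.20000000000000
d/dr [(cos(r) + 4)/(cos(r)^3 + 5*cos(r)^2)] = (17*cos(r) + cos(2*r) + 41)*sin(r)/((cos(r) + 5)^2*cos(r)^3)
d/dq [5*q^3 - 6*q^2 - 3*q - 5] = 15*q^2 - 12*q - 3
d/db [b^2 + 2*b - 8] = 2*b + 2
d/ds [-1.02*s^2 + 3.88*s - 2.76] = 3.88 - 2.04*s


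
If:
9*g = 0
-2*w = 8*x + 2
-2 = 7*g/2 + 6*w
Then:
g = 0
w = -1/3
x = -1/6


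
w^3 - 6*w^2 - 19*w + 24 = (w - 8)*(w - 1)*(w + 3)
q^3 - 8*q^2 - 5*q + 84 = (q - 7)*(q - 4)*(q + 3)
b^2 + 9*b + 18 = (b + 3)*(b + 6)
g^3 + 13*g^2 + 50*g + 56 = (g + 2)*(g + 4)*(g + 7)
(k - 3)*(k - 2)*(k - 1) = k^3 - 6*k^2 + 11*k - 6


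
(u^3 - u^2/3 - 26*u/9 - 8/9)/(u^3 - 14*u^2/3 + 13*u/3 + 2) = (u + 4/3)/(u - 3)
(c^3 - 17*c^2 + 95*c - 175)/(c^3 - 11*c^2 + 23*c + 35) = (c - 5)/(c + 1)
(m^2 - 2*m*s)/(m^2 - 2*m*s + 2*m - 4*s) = m/(m + 2)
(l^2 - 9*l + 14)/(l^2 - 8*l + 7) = (l - 2)/(l - 1)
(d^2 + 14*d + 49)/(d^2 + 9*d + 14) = (d + 7)/(d + 2)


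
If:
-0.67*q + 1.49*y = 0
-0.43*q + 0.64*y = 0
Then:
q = 0.00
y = 0.00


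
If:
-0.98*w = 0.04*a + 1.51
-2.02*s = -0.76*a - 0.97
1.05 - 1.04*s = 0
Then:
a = 1.41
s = 1.01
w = -1.60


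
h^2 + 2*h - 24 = (h - 4)*(h + 6)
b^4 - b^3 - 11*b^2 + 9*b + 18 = (b - 3)*(b - 2)*(b + 1)*(b + 3)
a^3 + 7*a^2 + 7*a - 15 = (a - 1)*(a + 3)*(a + 5)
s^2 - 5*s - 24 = (s - 8)*(s + 3)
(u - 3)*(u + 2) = u^2 - u - 6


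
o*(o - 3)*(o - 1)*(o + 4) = o^4 - 13*o^2 + 12*o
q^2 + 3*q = q*(q + 3)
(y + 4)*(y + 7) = y^2 + 11*y + 28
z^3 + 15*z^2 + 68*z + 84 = (z + 2)*(z + 6)*(z + 7)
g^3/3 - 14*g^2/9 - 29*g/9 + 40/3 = (g/3 + 1)*(g - 5)*(g - 8/3)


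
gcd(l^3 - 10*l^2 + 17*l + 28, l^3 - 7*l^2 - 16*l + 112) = l^2 - 11*l + 28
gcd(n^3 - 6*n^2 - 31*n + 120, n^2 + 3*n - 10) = n + 5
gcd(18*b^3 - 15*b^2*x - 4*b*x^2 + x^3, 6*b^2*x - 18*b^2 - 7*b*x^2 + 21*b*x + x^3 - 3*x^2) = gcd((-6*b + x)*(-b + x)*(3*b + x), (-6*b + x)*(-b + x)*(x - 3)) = 6*b^2 - 7*b*x + x^2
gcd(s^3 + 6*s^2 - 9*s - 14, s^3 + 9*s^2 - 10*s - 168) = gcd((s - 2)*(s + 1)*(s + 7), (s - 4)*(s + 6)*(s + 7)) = s + 7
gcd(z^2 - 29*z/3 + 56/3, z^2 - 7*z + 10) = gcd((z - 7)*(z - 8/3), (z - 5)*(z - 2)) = 1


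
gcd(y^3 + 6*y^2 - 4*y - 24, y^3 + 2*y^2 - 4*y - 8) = y^2 - 4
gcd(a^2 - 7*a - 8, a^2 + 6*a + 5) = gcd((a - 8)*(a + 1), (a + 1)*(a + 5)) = a + 1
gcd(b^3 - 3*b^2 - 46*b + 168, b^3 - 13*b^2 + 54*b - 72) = b^2 - 10*b + 24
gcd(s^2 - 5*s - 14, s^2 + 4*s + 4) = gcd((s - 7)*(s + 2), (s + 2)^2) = s + 2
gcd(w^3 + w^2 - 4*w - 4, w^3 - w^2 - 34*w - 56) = w + 2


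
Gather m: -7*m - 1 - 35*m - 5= -42*m - 6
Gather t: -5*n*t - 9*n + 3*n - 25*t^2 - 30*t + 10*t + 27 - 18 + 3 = -6*n - 25*t^2 + t*(-5*n - 20) + 12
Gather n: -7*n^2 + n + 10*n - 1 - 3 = -7*n^2 + 11*n - 4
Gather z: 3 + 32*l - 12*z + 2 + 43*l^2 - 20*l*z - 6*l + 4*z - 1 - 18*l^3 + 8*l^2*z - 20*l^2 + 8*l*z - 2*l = -18*l^3 + 23*l^2 + 24*l + z*(8*l^2 - 12*l - 8) + 4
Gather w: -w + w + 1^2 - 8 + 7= 0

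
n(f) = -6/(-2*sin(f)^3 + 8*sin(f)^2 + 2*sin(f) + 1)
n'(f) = -6*(6*sin(f)^2*cos(f) - 16*sin(f)*cos(f) - 2*cos(f))/(-2*sin(f)^3 + 8*sin(f)^2 + 2*sin(f) + 1)^2 = 12*(16*sin(2*f) + cos(f) + 3*cos(3*f))/(-sin(f) - sin(3*f) + 8*cos(2*f) - 10)^2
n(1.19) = -0.74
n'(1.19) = 0.39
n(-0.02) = -6.23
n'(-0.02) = 10.85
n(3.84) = -1.69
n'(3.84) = 3.92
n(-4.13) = -0.85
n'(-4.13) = -0.73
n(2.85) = -2.74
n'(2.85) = -7.32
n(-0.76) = -1.47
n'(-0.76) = -3.11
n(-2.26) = -1.17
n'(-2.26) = 2.01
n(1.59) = -0.67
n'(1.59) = -0.02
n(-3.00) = -6.80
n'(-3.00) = 2.88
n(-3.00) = -6.80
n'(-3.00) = 2.88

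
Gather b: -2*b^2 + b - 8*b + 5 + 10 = -2*b^2 - 7*b + 15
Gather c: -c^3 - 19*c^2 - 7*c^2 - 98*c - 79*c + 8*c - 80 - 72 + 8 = -c^3 - 26*c^2 - 169*c - 144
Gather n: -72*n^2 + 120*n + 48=-72*n^2 + 120*n + 48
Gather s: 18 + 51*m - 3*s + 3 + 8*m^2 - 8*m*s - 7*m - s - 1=8*m^2 + 44*m + s*(-8*m - 4) + 20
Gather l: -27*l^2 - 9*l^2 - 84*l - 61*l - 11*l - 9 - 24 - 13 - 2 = -36*l^2 - 156*l - 48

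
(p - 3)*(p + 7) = p^2 + 4*p - 21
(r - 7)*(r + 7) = r^2 - 49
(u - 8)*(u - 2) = u^2 - 10*u + 16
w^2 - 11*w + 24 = (w - 8)*(w - 3)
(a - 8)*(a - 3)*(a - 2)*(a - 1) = a^4 - 14*a^3 + 59*a^2 - 94*a + 48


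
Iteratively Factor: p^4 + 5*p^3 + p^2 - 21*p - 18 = (p + 1)*(p^3 + 4*p^2 - 3*p - 18) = (p - 2)*(p + 1)*(p^2 + 6*p + 9) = (p - 2)*(p + 1)*(p + 3)*(p + 3)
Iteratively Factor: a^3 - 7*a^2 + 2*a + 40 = (a - 4)*(a^2 - 3*a - 10) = (a - 4)*(a + 2)*(a - 5)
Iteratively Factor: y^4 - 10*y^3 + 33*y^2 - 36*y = (y)*(y^3 - 10*y^2 + 33*y - 36) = y*(y - 3)*(y^2 - 7*y + 12) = y*(y - 3)^2*(y - 4)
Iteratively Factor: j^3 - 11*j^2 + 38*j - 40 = (j - 5)*(j^2 - 6*j + 8) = (j - 5)*(j - 4)*(j - 2)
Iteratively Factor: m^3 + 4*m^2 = (m)*(m^2 + 4*m) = m*(m + 4)*(m)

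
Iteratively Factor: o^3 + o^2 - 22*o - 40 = (o + 2)*(o^2 - o - 20) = (o - 5)*(o + 2)*(o + 4)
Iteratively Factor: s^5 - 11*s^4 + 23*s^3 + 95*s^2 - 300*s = (s)*(s^4 - 11*s^3 + 23*s^2 + 95*s - 300) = s*(s + 3)*(s^3 - 14*s^2 + 65*s - 100) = s*(s - 4)*(s + 3)*(s^2 - 10*s + 25) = s*(s - 5)*(s - 4)*(s + 3)*(s - 5)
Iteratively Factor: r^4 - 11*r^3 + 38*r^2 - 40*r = (r)*(r^3 - 11*r^2 + 38*r - 40) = r*(r - 5)*(r^2 - 6*r + 8) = r*(r - 5)*(r - 2)*(r - 4)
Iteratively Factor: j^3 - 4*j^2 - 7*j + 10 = (j + 2)*(j^2 - 6*j + 5) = (j - 5)*(j + 2)*(j - 1)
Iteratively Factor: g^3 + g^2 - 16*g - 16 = (g + 4)*(g^2 - 3*g - 4) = (g + 1)*(g + 4)*(g - 4)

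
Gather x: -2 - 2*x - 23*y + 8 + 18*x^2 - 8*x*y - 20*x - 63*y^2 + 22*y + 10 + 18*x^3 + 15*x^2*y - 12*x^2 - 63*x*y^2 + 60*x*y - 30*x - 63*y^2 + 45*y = 18*x^3 + x^2*(15*y + 6) + x*(-63*y^2 + 52*y - 52) - 126*y^2 + 44*y + 16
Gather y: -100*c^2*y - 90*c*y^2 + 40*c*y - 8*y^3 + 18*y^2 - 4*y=-8*y^3 + y^2*(18 - 90*c) + y*(-100*c^2 + 40*c - 4)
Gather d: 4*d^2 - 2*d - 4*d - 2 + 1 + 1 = 4*d^2 - 6*d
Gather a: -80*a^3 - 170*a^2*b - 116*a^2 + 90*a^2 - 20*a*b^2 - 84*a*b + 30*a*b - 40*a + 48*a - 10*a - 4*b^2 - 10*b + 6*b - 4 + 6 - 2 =-80*a^3 + a^2*(-170*b - 26) + a*(-20*b^2 - 54*b - 2) - 4*b^2 - 4*b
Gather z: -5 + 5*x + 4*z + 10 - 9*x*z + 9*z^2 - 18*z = 5*x + 9*z^2 + z*(-9*x - 14) + 5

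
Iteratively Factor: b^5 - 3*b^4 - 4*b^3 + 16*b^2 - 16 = (b + 2)*(b^4 - 5*b^3 + 6*b^2 + 4*b - 8) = (b - 2)*(b + 2)*(b^3 - 3*b^2 + 4) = (b - 2)*(b + 1)*(b + 2)*(b^2 - 4*b + 4) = (b - 2)^2*(b + 1)*(b + 2)*(b - 2)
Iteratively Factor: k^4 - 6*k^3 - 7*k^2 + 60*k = (k + 3)*(k^3 - 9*k^2 + 20*k) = k*(k + 3)*(k^2 - 9*k + 20) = k*(k - 5)*(k + 3)*(k - 4)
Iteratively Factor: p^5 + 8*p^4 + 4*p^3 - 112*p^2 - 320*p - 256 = (p + 2)*(p^4 + 6*p^3 - 8*p^2 - 96*p - 128) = (p + 2)*(p + 4)*(p^3 + 2*p^2 - 16*p - 32) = (p + 2)^2*(p + 4)*(p^2 - 16) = (p + 2)^2*(p + 4)^2*(p - 4)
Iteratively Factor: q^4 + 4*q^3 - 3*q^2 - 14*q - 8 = (q + 1)*(q^3 + 3*q^2 - 6*q - 8) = (q + 1)*(q + 4)*(q^2 - q - 2) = (q + 1)^2*(q + 4)*(q - 2)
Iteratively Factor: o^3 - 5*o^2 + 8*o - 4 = (o - 1)*(o^2 - 4*o + 4) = (o - 2)*(o - 1)*(o - 2)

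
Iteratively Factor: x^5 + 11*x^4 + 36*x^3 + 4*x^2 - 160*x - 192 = (x + 2)*(x^4 + 9*x^3 + 18*x^2 - 32*x - 96) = (x + 2)*(x + 4)*(x^3 + 5*x^2 - 2*x - 24) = (x + 2)*(x + 3)*(x + 4)*(x^2 + 2*x - 8) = (x + 2)*(x + 3)*(x + 4)^2*(x - 2)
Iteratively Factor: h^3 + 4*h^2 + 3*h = (h + 3)*(h^2 + h) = (h + 1)*(h + 3)*(h)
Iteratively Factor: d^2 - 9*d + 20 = (d - 5)*(d - 4)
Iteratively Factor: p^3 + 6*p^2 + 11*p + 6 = (p + 2)*(p^2 + 4*p + 3) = (p + 1)*(p + 2)*(p + 3)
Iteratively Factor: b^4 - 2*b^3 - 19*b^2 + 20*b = (b + 4)*(b^3 - 6*b^2 + 5*b) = (b - 5)*(b + 4)*(b^2 - b) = (b - 5)*(b - 1)*(b + 4)*(b)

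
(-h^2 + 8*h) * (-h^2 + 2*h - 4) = h^4 - 10*h^3 + 20*h^2 - 32*h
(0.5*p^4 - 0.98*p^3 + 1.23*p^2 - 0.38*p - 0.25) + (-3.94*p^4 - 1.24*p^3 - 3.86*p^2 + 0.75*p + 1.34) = -3.44*p^4 - 2.22*p^3 - 2.63*p^2 + 0.37*p + 1.09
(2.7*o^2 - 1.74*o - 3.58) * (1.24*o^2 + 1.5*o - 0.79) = 3.348*o^4 + 1.8924*o^3 - 9.1822*o^2 - 3.9954*o + 2.8282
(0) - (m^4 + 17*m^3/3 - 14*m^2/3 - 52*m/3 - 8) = -m^4 - 17*m^3/3 + 14*m^2/3 + 52*m/3 + 8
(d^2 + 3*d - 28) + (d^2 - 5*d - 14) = 2*d^2 - 2*d - 42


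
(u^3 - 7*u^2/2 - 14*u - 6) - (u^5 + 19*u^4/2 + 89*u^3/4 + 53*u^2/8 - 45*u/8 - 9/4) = -u^5 - 19*u^4/2 - 85*u^3/4 - 81*u^2/8 - 67*u/8 - 15/4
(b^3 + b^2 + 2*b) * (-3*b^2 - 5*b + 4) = -3*b^5 - 8*b^4 - 7*b^3 - 6*b^2 + 8*b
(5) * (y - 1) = 5*y - 5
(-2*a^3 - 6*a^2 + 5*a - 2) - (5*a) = -2*a^3 - 6*a^2 - 2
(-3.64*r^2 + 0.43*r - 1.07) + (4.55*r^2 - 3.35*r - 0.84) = 0.91*r^2 - 2.92*r - 1.91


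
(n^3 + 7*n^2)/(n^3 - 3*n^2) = (n + 7)/(n - 3)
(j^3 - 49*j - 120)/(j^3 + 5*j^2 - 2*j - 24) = (j^2 - 3*j - 40)/(j^2 + 2*j - 8)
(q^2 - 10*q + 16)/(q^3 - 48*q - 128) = (q - 2)/(q^2 + 8*q + 16)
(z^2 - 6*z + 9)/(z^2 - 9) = (z - 3)/(z + 3)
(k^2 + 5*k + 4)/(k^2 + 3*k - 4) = (k + 1)/(k - 1)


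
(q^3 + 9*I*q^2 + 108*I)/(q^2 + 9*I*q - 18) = (q^2 + 3*I*q + 18)/(q + 3*I)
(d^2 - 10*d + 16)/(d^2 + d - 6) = (d - 8)/(d + 3)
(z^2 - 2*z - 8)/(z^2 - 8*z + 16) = (z + 2)/(z - 4)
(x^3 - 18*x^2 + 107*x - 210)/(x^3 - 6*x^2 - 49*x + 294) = (x - 5)/(x + 7)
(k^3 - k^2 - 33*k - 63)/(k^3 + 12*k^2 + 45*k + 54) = (k - 7)/(k + 6)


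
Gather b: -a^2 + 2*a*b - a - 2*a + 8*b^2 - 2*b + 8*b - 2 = -a^2 - 3*a + 8*b^2 + b*(2*a + 6) - 2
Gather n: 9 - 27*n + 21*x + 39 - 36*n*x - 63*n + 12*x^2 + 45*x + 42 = n*(-36*x - 90) + 12*x^2 + 66*x + 90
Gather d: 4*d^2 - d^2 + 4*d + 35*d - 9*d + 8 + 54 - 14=3*d^2 + 30*d + 48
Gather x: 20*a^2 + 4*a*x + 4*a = 20*a^2 + 4*a*x + 4*a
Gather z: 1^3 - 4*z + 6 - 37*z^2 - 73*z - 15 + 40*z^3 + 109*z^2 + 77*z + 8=40*z^3 + 72*z^2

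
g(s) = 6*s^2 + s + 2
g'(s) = 12*s + 1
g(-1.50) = 14.00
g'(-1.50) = -17.00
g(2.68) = 47.77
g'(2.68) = 33.16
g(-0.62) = 3.69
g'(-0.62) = -6.44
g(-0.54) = 3.21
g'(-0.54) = -5.48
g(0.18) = 2.37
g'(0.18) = 3.16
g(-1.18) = 9.17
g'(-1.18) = -13.16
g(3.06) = 61.24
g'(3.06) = 37.72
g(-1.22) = 9.71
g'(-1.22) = -13.64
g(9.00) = 497.00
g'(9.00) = 109.00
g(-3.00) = 53.00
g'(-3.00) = -35.00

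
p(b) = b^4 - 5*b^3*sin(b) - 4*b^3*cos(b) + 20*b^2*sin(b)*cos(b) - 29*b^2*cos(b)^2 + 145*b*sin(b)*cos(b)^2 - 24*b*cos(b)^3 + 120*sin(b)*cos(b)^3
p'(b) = 4*b^3*sin(b) - 5*b^3*cos(b) + 4*b^3 - 20*b^2*sin(b)^2 + 58*b^2*sin(b)*cos(b) - 15*b^2*sin(b) + 20*b^2*cos(b)^2 - 12*b^2*cos(b) - 290*b*sin(b)^2*cos(b) + 72*b*sin(b)*cos(b)^2 + 40*b*sin(b)*cos(b) + 145*b*cos(b)^3 - 58*b*cos(b)^2 - 360*sin(b)^2*cos(b)^2 + 145*sin(b)*cos(b)^2 + 120*cos(b)^4 - 24*cos(b)^3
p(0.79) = 57.95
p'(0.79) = -38.49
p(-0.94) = 5.09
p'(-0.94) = -3.56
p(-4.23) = 118.55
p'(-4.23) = -1861.29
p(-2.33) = 54.65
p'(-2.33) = 33.81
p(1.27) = 13.04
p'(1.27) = -111.53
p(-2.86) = -155.65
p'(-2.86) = 755.46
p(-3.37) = -544.18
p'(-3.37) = 488.22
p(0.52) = 54.69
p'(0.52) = 61.83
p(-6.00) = 1591.07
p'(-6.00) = 131.30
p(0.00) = 0.00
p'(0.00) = 96.00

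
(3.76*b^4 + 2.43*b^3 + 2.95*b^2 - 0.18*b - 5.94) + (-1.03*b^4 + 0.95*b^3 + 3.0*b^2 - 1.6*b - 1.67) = 2.73*b^4 + 3.38*b^3 + 5.95*b^2 - 1.78*b - 7.61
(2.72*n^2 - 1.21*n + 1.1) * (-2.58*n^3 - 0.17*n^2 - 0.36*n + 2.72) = -7.0176*n^5 + 2.6594*n^4 - 3.6115*n^3 + 7.647*n^2 - 3.6872*n + 2.992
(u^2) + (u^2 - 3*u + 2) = 2*u^2 - 3*u + 2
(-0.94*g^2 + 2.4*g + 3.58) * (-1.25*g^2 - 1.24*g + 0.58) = 1.175*g^4 - 1.8344*g^3 - 7.9962*g^2 - 3.0472*g + 2.0764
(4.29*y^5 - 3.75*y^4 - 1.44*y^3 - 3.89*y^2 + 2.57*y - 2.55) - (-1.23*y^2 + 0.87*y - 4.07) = 4.29*y^5 - 3.75*y^4 - 1.44*y^3 - 2.66*y^2 + 1.7*y + 1.52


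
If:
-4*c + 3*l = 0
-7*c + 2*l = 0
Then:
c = 0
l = 0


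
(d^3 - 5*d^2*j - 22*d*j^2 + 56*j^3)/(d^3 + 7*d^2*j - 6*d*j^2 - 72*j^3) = (d^2 - 9*d*j + 14*j^2)/(d^2 + 3*d*j - 18*j^2)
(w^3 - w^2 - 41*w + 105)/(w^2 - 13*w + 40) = (w^2 + 4*w - 21)/(w - 8)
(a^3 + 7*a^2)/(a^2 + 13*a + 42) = a^2/(a + 6)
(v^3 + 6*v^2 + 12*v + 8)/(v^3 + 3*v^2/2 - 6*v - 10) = 2*(v + 2)/(2*v - 5)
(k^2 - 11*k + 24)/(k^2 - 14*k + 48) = (k - 3)/(k - 6)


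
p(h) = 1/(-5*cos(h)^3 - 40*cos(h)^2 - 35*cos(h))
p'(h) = (-15*sin(h)*cos(h)^2 - 80*sin(h)*cos(h) - 35*sin(h))/(-5*cos(h)^3 - 40*cos(h)^2 - 35*cos(h))^2 = (3*sin(h)^2 - 16*cos(h) - 10)*sin(h)/(5*(cos(h)^2 + 8*cos(h) + 7)^2*cos(h)^2)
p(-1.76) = 0.19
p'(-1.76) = 0.74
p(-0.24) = -0.01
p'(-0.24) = 0.01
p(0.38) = -0.01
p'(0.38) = -0.01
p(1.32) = -0.09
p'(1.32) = -0.43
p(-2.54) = 0.22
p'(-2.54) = -0.59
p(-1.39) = -0.13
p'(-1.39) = 0.85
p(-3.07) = 13.04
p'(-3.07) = -363.35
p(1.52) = -0.53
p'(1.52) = -11.04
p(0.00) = -0.01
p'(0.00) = 0.00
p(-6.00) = -0.01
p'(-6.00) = -0.00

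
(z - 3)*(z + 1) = z^2 - 2*z - 3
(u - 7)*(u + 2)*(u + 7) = u^3 + 2*u^2 - 49*u - 98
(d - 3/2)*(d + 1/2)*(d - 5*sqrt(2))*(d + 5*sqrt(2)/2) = d^4 - 5*sqrt(2)*d^3/2 - d^3 - 103*d^2/4 + 5*sqrt(2)*d^2/2 + 15*sqrt(2)*d/8 + 25*d + 75/4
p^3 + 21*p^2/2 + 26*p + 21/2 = (p + 1/2)*(p + 3)*(p + 7)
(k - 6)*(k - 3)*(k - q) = k^3 - k^2*q - 9*k^2 + 9*k*q + 18*k - 18*q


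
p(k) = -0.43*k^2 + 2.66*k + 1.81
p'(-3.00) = 5.24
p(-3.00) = -10.04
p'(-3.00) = 5.24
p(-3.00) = -10.04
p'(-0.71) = 3.27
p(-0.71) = -0.30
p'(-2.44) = 4.76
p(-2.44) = -7.24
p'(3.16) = -0.06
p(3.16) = 5.92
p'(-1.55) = 3.99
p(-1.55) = -3.35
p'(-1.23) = 3.72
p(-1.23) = -2.11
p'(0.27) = 2.43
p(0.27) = 2.50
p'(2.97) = 0.11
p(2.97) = 5.92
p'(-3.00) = 5.24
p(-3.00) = -10.04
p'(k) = 2.66 - 0.86*k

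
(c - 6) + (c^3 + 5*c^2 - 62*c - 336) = c^3 + 5*c^2 - 61*c - 342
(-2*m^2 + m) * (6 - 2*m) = 4*m^3 - 14*m^2 + 6*m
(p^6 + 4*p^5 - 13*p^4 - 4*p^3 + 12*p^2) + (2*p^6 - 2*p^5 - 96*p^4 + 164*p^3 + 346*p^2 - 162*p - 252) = 3*p^6 + 2*p^5 - 109*p^4 + 160*p^3 + 358*p^2 - 162*p - 252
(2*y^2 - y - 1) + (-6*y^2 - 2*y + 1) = -4*y^2 - 3*y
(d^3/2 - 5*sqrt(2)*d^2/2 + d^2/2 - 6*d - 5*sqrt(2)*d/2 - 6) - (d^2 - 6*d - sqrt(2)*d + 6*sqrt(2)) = d^3/2 - 5*sqrt(2)*d^2/2 - d^2/2 - 3*sqrt(2)*d/2 - 6*sqrt(2) - 6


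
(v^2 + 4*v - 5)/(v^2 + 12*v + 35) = (v - 1)/(v + 7)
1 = 1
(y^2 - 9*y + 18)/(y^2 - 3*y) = (y - 6)/y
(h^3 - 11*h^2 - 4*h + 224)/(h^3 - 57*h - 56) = (h^2 - 3*h - 28)/(h^2 + 8*h + 7)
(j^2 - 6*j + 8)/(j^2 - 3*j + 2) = (j - 4)/(j - 1)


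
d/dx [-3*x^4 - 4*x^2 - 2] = -12*x^3 - 8*x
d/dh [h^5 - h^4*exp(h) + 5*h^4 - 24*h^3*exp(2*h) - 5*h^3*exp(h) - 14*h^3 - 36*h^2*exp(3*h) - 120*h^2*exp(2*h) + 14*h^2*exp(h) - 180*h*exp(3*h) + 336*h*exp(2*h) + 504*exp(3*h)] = -h^4*exp(h) + 5*h^4 - 48*h^3*exp(2*h) - 9*h^3*exp(h) + 20*h^3 - 108*h^2*exp(3*h) - 312*h^2*exp(2*h) - h^2*exp(h) - 42*h^2 - 612*h*exp(3*h) + 432*h*exp(2*h) + 28*h*exp(h) + 1332*exp(3*h) + 336*exp(2*h)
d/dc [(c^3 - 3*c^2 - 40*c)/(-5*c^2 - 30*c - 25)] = (-c^2 - 2*c + 8)/(5*(c^2 + 2*c + 1))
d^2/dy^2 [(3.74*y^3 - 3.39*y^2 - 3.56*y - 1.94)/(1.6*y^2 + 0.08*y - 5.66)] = (1.4210854715202e-14*y^5 + 50.427392*y^3 - 224.158272*y^2 + 523.952784*y - 255.587416)/(4.096*y^6 + 0.6144*y^5 - 43.43808*y^4 - 4.346368*y^3 + 153.662208*y^2 + 7.688544*y - 181.321496)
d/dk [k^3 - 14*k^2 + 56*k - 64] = 3*k^2 - 28*k + 56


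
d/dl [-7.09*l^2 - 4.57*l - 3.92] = -14.18*l - 4.57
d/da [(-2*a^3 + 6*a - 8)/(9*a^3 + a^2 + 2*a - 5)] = 2*(-a^4 - 58*a^3 + 120*a^2 + 8*a - 7)/(81*a^6 + 18*a^5 + 37*a^4 - 86*a^3 - 6*a^2 - 20*a + 25)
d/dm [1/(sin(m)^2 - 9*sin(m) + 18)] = (9 - 2*sin(m))*cos(m)/(sin(m)^2 - 9*sin(m) + 18)^2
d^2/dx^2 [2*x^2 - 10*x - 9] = 4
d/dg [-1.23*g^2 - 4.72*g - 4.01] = -2.46*g - 4.72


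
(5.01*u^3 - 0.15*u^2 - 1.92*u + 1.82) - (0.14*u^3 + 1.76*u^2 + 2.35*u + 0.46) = 4.87*u^3 - 1.91*u^2 - 4.27*u + 1.36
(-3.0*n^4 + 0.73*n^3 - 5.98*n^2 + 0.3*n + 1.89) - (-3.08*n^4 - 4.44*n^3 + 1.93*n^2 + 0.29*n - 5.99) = 0.0800000000000001*n^4 + 5.17*n^3 - 7.91*n^2 + 0.01*n + 7.88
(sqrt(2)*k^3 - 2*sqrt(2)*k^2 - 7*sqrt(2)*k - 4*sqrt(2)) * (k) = sqrt(2)*k^4 - 2*sqrt(2)*k^3 - 7*sqrt(2)*k^2 - 4*sqrt(2)*k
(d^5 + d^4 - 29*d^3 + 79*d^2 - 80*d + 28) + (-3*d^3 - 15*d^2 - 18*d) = d^5 + d^4 - 32*d^3 + 64*d^2 - 98*d + 28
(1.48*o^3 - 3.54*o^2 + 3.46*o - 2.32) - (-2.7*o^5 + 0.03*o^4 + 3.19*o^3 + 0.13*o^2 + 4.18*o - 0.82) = 2.7*o^5 - 0.03*o^4 - 1.71*o^3 - 3.67*o^2 - 0.72*o - 1.5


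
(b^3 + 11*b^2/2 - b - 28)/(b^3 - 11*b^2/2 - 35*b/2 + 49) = (b + 4)/(b - 7)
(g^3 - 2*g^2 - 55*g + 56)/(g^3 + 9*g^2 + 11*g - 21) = (g - 8)/(g + 3)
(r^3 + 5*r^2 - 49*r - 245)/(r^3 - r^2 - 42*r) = (r^2 + 12*r + 35)/(r*(r + 6))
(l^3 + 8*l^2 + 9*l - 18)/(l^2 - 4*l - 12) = (-l^3 - 8*l^2 - 9*l + 18)/(-l^2 + 4*l + 12)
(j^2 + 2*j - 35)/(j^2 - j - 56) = (j - 5)/(j - 8)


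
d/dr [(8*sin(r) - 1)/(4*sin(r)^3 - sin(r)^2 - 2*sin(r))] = 2*(-32*sin(r)^3 + 10*sin(r)^2 - sin(r) - 1)*cos(r)/((sin(r) + 2*cos(2*r))^2*sin(r)^2)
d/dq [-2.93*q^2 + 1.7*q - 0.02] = 1.7 - 5.86*q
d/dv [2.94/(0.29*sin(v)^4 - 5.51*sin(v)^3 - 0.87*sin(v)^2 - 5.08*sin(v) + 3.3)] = (-3.4104*sin(v)^3 + 48.5982*sin(v)^2 + 5.1156*sin(v) + 14.9352)*cos(v)/(-0.29*sin(v)^4 + 5.51*sin(v)^3 + 0.87*sin(v)^2 + 5.08*sin(v) - 3.3)^2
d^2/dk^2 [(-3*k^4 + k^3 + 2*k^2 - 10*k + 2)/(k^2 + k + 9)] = 2*(-3*k^6 - 9*k^5 - 90*k^4 - 236*k^3 - 1479*k^2 + 519*k + 236)/(k^6 + 3*k^5 + 30*k^4 + 55*k^3 + 270*k^2 + 243*k + 729)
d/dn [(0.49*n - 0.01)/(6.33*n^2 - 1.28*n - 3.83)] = (-3.1017*n^2 + 0.1266*n - 1.8895)/(40.0689*n^4 - 16.2048*n^3 - 46.8494*n^2 + 9.8048*n + 14.6689)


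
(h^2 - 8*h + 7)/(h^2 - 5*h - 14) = (h - 1)/(h + 2)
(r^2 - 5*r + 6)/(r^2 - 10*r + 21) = (r - 2)/(r - 7)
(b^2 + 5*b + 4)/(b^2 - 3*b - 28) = (b + 1)/(b - 7)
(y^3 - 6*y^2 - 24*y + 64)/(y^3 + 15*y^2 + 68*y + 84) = (y^3 - 6*y^2 - 24*y + 64)/(y^3 + 15*y^2 + 68*y + 84)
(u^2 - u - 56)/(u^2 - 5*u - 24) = (u + 7)/(u + 3)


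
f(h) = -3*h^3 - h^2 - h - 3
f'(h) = -9*h^2 - 2*h - 1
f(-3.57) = 124.32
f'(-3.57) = -108.56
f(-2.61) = 46.14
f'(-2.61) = -57.09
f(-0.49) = -2.40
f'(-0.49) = -2.18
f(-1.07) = 0.60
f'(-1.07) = -9.16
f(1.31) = -12.77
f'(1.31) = -19.06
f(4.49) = -299.21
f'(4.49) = -191.42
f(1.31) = -12.77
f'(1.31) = -19.06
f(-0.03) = -2.97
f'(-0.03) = -0.95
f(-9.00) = 2112.00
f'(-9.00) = -712.00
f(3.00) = -96.00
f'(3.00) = -88.00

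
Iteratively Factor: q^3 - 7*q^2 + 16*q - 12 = (q - 2)*(q^2 - 5*q + 6) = (q - 3)*(q - 2)*(q - 2)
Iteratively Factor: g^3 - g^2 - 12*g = (g - 4)*(g^2 + 3*g) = g*(g - 4)*(g + 3)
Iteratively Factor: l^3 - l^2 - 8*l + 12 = (l + 3)*(l^2 - 4*l + 4) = (l - 2)*(l + 3)*(l - 2)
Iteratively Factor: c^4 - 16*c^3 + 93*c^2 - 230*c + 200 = (c - 2)*(c^3 - 14*c^2 + 65*c - 100) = (c - 5)*(c - 2)*(c^2 - 9*c + 20) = (c - 5)*(c - 4)*(c - 2)*(c - 5)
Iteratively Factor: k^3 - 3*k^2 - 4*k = (k)*(k^2 - 3*k - 4) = k*(k + 1)*(k - 4)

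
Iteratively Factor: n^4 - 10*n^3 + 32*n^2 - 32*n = (n)*(n^3 - 10*n^2 + 32*n - 32) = n*(n - 4)*(n^2 - 6*n + 8) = n*(n - 4)*(n - 2)*(n - 4)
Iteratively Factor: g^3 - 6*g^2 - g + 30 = (g + 2)*(g^2 - 8*g + 15) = (g - 5)*(g + 2)*(g - 3)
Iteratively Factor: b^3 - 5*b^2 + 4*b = (b - 1)*(b^2 - 4*b) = b*(b - 1)*(b - 4)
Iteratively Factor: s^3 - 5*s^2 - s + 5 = (s - 1)*(s^2 - 4*s - 5) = (s - 1)*(s + 1)*(s - 5)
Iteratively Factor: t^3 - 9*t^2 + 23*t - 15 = (t - 3)*(t^2 - 6*t + 5) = (t - 5)*(t - 3)*(t - 1)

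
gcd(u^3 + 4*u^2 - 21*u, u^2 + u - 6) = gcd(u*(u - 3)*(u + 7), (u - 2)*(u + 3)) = 1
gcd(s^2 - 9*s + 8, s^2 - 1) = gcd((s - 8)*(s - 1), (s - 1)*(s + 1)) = s - 1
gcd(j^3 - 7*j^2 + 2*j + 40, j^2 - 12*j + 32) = j - 4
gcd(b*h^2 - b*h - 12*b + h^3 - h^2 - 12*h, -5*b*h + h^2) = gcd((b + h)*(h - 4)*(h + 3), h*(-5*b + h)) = 1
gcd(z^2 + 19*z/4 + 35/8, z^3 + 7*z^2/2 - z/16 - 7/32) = z + 7/2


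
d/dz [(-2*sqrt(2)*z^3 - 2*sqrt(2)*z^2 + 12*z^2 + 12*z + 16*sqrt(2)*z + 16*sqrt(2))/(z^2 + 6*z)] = 2*(-sqrt(2)*z^4 - 12*sqrt(2)*z^3 - 14*sqrt(2)*z^2 + 30*z^2 - 16*sqrt(2)*z - 48*sqrt(2))/(z^2*(z^2 + 12*z + 36))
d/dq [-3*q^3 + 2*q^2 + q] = -9*q^2 + 4*q + 1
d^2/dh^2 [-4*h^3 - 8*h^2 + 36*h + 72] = -24*h - 16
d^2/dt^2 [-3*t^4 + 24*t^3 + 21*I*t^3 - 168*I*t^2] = -36*t^2 + t*(144 + 126*I) - 336*I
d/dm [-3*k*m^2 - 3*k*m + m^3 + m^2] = -6*k*m - 3*k + 3*m^2 + 2*m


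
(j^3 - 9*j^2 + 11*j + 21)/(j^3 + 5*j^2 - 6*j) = (j^3 - 9*j^2 + 11*j + 21)/(j*(j^2 + 5*j - 6))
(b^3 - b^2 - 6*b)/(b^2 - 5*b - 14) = b*(b - 3)/(b - 7)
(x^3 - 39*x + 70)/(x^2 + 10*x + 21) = (x^2 - 7*x + 10)/(x + 3)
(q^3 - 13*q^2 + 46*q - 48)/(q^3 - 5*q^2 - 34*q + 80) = (q - 3)/(q + 5)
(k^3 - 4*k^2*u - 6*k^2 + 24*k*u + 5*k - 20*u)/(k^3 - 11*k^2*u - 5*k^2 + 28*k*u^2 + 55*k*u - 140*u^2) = (1 - k)/(-k + 7*u)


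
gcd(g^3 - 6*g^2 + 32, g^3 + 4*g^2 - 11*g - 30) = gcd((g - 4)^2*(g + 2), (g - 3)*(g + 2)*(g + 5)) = g + 2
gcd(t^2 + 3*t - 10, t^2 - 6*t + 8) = t - 2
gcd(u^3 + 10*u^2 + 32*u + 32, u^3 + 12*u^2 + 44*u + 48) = u^2 + 6*u + 8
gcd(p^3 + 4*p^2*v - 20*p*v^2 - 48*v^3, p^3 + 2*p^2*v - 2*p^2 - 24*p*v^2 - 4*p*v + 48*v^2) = p^2 + 2*p*v - 24*v^2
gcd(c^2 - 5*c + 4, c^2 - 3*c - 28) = 1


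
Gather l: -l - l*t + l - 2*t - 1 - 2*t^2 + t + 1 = -l*t - 2*t^2 - t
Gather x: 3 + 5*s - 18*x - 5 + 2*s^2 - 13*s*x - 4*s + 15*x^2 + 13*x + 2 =2*s^2 + s + 15*x^2 + x*(-13*s - 5)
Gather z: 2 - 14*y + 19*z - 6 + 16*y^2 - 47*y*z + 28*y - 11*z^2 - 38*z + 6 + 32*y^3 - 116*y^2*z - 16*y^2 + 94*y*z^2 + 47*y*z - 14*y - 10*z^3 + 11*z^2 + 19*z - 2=32*y^3 - 116*y^2*z + 94*y*z^2 - 10*z^3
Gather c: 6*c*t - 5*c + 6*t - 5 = c*(6*t - 5) + 6*t - 5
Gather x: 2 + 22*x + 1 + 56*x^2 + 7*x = 56*x^2 + 29*x + 3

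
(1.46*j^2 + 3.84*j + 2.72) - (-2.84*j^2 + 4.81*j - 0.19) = 4.3*j^2 - 0.97*j + 2.91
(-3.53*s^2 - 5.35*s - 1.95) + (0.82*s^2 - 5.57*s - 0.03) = -2.71*s^2 - 10.92*s - 1.98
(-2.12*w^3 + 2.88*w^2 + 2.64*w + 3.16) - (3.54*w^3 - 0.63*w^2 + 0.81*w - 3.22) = -5.66*w^3 + 3.51*w^2 + 1.83*w + 6.38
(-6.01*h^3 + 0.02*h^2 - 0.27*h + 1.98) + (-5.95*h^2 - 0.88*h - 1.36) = -6.01*h^3 - 5.93*h^2 - 1.15*h + 0.62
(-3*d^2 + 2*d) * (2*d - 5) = -6*d^3 + 19*d^2 - 10*d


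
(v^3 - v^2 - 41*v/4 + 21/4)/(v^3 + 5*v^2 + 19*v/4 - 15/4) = (2*v - 7)/(2*v + 5)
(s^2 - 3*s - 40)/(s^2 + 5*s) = (s - 8)/s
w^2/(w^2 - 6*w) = w/(w - 6)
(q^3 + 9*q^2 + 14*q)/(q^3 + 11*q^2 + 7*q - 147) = q*(q + 2)/(q^2 + 4*q - 21)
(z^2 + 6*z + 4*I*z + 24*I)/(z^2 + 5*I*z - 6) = (z^2 + z*(6 + 4*I) + 24*I)/(z^2 + 5*I*z - 6)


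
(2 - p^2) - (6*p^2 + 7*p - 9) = -7*p^2 - 7*p + 11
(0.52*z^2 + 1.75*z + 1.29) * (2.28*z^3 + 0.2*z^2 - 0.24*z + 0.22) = 1.1856*z^5 + 4.094*z^4 + 3.1664*z^3 - 0.0476*z^2 + 0.0754*z + 0.2838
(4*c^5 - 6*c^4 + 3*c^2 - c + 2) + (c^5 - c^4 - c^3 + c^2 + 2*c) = 5*c^5 - 7*c^4 - c^3 + 4*c^2 + c + 2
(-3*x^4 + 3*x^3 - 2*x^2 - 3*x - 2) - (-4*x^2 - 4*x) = -3*x^4 + 3*x^3 + 2*x^2 + x - 2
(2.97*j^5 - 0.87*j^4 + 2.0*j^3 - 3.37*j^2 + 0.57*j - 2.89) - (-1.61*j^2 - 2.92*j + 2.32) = 2.97*j^5 - 0.87*j^4 + 2.0*j^3 - 1.76*j^2 + 3.49*j - 5.21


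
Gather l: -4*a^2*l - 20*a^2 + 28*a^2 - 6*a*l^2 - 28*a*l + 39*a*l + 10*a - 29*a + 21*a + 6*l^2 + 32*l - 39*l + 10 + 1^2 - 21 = 8*a^2 + 2*a + l^2*(6 - 6*a) + l*(-4*a^2 + 11*a - 7) - 10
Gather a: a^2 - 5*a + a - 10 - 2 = a^2 - 4*a - 12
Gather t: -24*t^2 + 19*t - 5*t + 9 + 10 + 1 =-24*t^2 + 14*t + 20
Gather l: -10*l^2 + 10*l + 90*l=-10*l^2 + 100*l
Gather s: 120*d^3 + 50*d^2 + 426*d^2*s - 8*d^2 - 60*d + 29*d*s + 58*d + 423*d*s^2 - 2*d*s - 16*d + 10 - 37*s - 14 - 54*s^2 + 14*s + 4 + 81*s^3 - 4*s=120*d^3 + 42*d^2 - 18*d + 81*s^3 + s^2*(423*d - 54) + s*(426*d^2 + 27*d - 27)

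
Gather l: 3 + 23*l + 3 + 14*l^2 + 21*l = 14*l^2 + 44*l + 6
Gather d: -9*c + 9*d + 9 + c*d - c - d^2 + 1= -10*c - d^2 + d*(c + 9) + 10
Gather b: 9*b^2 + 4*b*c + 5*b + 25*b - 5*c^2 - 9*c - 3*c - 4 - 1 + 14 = 9*b^2 + b*(4*c + 30) - 5*c^2 - 12*c + 9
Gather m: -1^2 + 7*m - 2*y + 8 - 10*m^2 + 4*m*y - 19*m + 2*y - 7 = -10*m^2 + m*(4*y - 12)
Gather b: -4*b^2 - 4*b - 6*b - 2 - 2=-4*b^2 - 10*b - 4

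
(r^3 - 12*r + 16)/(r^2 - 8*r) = (r^3 - 12*r + 16)/(r*(r - 8))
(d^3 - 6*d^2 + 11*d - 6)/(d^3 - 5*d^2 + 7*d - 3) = (d - 2)/(d - 1)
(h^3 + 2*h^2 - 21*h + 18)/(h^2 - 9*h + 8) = (h^2 + 3*h - 18)/(h - 8)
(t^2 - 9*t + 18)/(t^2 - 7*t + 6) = (t - 3)/(t - 1)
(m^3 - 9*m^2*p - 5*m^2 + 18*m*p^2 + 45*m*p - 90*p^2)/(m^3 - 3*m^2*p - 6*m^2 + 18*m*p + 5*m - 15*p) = (m - 6*p)/(m - 1)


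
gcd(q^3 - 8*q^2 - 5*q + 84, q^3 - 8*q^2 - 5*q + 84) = q^3 - 8*q^2 - 5*q + 84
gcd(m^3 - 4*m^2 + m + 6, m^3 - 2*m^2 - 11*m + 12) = 1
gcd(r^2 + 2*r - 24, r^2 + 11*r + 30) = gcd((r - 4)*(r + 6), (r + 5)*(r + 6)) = r + 6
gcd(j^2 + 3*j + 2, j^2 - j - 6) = j + 2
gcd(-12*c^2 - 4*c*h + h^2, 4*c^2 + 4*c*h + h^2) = 2*c + h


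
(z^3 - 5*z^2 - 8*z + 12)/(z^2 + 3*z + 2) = (z^2 - 7*z + 6)/(z + 1)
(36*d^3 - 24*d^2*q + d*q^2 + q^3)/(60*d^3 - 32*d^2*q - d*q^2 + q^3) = (-3*d + q)/(-5*d + q)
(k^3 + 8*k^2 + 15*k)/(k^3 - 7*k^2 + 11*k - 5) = k*(k^2 + 8*k + 15)/(k^3 - 7*k^2 + 11*k - 5)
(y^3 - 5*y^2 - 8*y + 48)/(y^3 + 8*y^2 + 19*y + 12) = (y^2 - 8*y + 16)/(y^2 + 5*y + 4)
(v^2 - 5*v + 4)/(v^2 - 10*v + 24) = (v - 1)/(v - 6)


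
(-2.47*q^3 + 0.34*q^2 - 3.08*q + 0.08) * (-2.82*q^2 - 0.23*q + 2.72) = 6.9654*q^5 - 0.3907*q^4 + 1.889*q^3 + 1.4076*q^2 - 8.396*q + 0.2176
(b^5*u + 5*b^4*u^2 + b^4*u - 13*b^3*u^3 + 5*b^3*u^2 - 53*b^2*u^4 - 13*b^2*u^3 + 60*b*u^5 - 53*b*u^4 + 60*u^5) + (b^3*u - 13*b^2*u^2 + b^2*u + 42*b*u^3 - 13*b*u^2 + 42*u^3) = b^5*u + 5*b^4*u^2 + b^4*u - 13*b^3*u^3 + 5*b^3*u^2 + b^3*u - 53*b^2*u^4 - 13*b^2*u^3 - 13*b^2*u^2 + b^2*u + 60*b*u^5 - 53*b*u^4 + 42*b*u^3 - 13*b*u^2 + 60*u^5 + 42*u^3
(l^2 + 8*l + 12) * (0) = 0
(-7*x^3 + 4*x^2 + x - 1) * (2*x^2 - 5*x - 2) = -14*x^5 + 43*x^4 - 4*x^3 - 15*x^2 + 3*x + 2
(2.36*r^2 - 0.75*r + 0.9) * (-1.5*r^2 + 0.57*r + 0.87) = -3.54*r^4 + 2.4702*r^3 + 0.2757*r^2 - 0.1395*r + 0.783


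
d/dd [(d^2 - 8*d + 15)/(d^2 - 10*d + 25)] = -2/(d^2 - 10*d + 25)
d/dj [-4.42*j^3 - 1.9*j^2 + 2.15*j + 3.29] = -13.26*j^2 - 3.8*j + 2.15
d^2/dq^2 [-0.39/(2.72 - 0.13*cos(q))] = (0.006591*sin(q)^2 - 0.137904*cos(q) + 0.006591)/(0.13*cos(q) - 2.72)^3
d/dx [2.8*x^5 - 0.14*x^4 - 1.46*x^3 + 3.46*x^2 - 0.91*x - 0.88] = 14.0*x^4 - 0.56*x^3 - 4.38*x^2 + 6.92*x - 0.91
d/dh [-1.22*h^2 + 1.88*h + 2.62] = 1.88 - 2.44*h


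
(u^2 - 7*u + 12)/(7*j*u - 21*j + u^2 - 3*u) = (u - 4)/(7*j + u)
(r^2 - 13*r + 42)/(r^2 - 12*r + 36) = (r - 7)/(r - 6)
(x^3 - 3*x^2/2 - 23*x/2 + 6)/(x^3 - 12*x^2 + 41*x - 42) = (2*x^3 - 3*x^2 - 23*x + 12)/(2*(x^3 - 12*x^2 + 41*x - 42))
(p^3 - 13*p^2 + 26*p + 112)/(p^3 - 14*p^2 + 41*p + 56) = (p + 2)/(p + 1)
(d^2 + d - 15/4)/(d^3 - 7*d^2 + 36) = (d^2 + d - 15/4)/(d^3 - 7*d^2 + 36)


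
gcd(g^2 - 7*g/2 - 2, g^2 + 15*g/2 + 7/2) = g + 1/2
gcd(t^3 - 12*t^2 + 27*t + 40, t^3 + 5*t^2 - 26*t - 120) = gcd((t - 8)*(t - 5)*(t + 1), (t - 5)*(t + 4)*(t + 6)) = t - 5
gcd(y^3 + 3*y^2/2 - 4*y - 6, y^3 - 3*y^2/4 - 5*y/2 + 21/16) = y + 3/2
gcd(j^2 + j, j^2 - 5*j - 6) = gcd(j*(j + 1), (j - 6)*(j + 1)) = j + 1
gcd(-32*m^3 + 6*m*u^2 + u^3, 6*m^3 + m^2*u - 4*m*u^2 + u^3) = -2*m + u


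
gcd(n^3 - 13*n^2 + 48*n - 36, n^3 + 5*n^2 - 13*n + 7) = n - 1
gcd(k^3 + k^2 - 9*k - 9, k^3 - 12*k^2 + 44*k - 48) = 1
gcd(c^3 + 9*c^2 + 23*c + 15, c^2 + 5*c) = c + 5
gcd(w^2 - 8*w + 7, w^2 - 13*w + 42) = w - 7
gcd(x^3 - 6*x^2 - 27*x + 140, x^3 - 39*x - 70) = x^2 - 2*x - 35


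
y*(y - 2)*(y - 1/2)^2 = y^4 - 3*y^3 + 9*y^2/4 - y/2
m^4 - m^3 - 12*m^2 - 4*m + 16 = (m - 4)*(m - 1)*(m + 2)^2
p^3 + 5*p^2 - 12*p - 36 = (p - 3)*(p + 2)*(p + 6)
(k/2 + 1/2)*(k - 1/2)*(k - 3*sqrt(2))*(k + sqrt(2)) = k^4/2 - sqrt(2)*k^3 + k^3/4 - 13*k^2/4 - sqrt(2)*k^2/2 - 3*k/2 + sqrt(2)*k/2 + 3/2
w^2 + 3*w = w*(w + 3)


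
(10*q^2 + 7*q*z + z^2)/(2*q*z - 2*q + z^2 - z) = (5*q + z)/(z - 1)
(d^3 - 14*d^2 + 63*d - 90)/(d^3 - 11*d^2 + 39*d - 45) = (d - 6)/(d - 3)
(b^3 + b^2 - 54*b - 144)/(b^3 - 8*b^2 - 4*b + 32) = (b^2 + 9*b + 18)/(b^2 - 4)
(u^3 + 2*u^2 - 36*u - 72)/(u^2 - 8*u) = (u^3 + 2*u^2 - 36*u - 72)/(u*(u - 8))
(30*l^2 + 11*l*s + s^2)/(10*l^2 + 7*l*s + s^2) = (6*l + s)/(2*l + s)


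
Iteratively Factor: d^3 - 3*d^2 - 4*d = (d)*(d^2 - 3*d - 4) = d*(d + 1)*(d - 4)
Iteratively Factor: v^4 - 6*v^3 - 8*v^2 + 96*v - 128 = (v - 4)*(v^3 - 2*v^2 - 16*v + 32) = (v - 4)*(v - 2)*(v^2 - 16) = (v - 4)^2*(v - 2)*(v + 4)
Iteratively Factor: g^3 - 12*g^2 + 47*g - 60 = (g - 4)*(g^2 - 8*g + 15) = (g - 5)*(g - 4)*(g - 3)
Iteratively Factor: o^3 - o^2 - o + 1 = (o - 1)*(o^2 - 1) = (o - 1)^2*(o + 1)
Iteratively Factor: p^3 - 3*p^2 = (p - 3)*(p^2) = p*(p - 3)*(p)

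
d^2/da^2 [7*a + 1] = 0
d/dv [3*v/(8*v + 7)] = 21/(8*v + 7)^2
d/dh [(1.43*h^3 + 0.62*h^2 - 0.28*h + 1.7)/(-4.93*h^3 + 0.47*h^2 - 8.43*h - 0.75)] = (3.7287*h^4 - 26.8706*h^3 + 16.8305*h^2 - 2.528*h + 14.541)/(24.3049*h^6 - 4.6342*h^5 + 83.3407*h^4 - 0.529199999999999*h^3 + 70.3599*h^2 + 12.645*h + 0.5625)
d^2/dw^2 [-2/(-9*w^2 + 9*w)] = 4*(-w*(w - 1) + (2*w - 1)^2)/(9*w^3*(w - 1)^3)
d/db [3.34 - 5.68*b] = -5.68000000000000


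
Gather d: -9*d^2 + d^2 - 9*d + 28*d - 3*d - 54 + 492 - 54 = -8*d^2 + 16*d + 384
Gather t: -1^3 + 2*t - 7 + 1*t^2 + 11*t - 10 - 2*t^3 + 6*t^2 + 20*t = -2*t^3 + 7*t^2 + 33*t - 18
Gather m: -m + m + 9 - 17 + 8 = 0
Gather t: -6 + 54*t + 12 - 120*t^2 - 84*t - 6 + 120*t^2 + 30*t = 0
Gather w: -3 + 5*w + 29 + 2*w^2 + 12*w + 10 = 2*w^2 + 17*w + 36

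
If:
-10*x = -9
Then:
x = 9/10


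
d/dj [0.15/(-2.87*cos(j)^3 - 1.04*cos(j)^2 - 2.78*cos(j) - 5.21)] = (1.2915*sin(j)^2 - 0.312*cos(j) - 1.7085)*sin(j)/(2.87*cos(j)^3 + 1.04*cos(j)^2 + 2.78*cos(j) + 5.21)^2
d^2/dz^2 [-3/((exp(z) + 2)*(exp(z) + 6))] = 12*(-exp(3*z) - 6*exp(2*z) - 4*exp(z) + 24)*exp(z)/(exp(6*z) + 24*exp(5*z) + 228*exp(4*z) + 1088*exp(3*z) + 2736*exp(2*z) + 3456*exp(z) + 1728)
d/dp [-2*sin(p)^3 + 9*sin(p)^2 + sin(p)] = (-6*sin(p)^2 + 18*sin(p) + 1)*cos(p)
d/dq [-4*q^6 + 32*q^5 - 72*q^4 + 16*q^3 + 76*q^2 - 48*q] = -24*q^5 + 160*q^4 - 288*q^3 + 48*q^2 + 152*q - 48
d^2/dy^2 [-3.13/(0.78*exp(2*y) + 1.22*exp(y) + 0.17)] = (-3.13*(1.56*exp(y) + 1.22)*(3.12*exp(y) + 2.44)*exp(y) + (9.7656*exp(y) + 3.8186)*(0.78*exp(2*y) + 1.22*exp(y) + 0.17))*exp(y)/(0.78*exp(2*y) + 1.22*exp(y) + 0.17)^3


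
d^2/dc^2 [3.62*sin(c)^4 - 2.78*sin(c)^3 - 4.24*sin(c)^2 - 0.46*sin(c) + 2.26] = -57.92*sin(c)^4 + 25.02*sin(c)^3 + 60.4*sin(c)^2 - 16.22*sin(c) - 8.48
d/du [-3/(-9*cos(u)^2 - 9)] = 4*sin(2*u)/(3*(cos(2*u) + 3)^2)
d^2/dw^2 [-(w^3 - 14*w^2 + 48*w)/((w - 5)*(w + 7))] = 10*(-23*w^3 + 336*w^2 - 1743*w + 2758)/(w^6 + 6*w^5 - 93*w^4 - 412*w^3 + 3255*w^2 + 7350*w - 42875)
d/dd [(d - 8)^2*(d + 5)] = (d - 8)*(3*d + 2)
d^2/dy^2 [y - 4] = 0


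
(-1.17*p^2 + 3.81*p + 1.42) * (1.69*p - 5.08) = -1.9773*p^3 + 12.3825*p^2 - 16.955*p - 7.2136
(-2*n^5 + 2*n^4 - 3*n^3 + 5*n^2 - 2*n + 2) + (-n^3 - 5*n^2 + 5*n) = -2*n^5 + 2*n^4 - 4*n^3 + 3*n + 2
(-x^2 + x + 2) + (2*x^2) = x^2 + x + 2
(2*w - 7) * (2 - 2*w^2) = -4*w^3 + 14*w^2 + 4*w - 14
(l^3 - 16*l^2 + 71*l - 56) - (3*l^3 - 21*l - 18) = -2*l^3 - 16*l^2 + 92*l - 38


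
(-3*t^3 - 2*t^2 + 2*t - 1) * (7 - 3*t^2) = 9*t^5 + 6*t^4 - 27*t^3 - 11*t^2 + 14*t - 7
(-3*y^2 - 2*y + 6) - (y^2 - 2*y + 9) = -4*y^2 - 3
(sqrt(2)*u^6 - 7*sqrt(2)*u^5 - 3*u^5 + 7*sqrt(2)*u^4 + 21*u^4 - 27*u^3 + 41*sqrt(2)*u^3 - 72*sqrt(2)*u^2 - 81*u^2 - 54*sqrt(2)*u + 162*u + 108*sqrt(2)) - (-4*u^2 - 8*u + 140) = sqrt(2)*u^6 - 7*sqrt(2)*u^5 - 3*u^5 + 7*sqrt(2)*u^4 + 21*u^4 - 27*u^3 + 41*sqrt(2)*u^3 - 72*sqrt(2)*u^2 - 77*u^2 - 54*sqrt(2)*u + 170*u - 140 + 108*sqrt(2)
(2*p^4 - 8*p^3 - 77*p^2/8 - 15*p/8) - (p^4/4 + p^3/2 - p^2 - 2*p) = 7*p^4/4 - 17*p^3/2 - 69*p^2/8 + p/8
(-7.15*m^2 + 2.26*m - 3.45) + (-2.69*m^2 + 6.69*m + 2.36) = -9.84*m^2 + 8.95*m - 1.09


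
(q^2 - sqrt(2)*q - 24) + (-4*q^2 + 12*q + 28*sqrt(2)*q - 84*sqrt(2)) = -3*q^2 + 12*q + 27*sqrt(2)*q - 84*sqrt(2) - 24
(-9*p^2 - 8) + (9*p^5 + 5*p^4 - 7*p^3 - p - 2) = 9*p^5 + 5*p^4 - 7*p^3 - 9*p^2 - p - 10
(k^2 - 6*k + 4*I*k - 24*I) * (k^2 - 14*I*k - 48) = k^4 - 6*k^3 - 10*I*k^3 + 8*k^2 + 60*I*k^2 - 48*k - 192*I*k + 1152*I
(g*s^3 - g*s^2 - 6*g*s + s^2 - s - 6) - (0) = g*s^3 - g*s^2 - 6*g*s + s^2 - s - 6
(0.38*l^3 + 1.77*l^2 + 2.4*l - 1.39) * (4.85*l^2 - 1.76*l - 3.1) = 1.843*l^5 + 7.9157*l^4 + 7.3468*l^3 - 16.4525*l^2 - 4.9936*l + 4.309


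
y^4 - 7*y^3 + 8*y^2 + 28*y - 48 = (y - 4)*(y - 3)*(y - 2)*(y + 2)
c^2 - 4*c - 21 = (c - 7)*(c + 3)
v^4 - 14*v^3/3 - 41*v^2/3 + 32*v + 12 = (v - 6)*(v - 2)*(v + 1/3)*(v + 3)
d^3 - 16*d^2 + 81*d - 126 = (d - 7)*(d - 6)*(d - 3)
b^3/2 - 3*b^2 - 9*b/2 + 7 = (b/2 + 1)*(b - 7)*(b - 1)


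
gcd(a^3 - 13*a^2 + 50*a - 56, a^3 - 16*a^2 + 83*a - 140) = a^2 - 11*a + 28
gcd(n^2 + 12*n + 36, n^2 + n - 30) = n + 6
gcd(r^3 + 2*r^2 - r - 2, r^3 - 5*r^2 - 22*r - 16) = r^2 + 3*r + 2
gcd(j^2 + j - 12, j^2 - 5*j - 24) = 1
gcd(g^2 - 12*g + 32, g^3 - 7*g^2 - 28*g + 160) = g^2 - 12*g + 32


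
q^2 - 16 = (q - 4)*(q + 4)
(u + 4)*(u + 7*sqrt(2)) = u^2 + 4*u + 7*sqrt(2)*u + 28*sqrt(2)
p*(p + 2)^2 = p^3 + 4*p^2 + 4*p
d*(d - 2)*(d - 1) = d^3 - 3*d^2 + 2*d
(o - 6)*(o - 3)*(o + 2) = o^3 - 7*o^2 + 36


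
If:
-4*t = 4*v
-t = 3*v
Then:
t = 0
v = 0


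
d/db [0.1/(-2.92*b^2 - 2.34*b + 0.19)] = (0.584*b + 0.234)/(2.92*b^2 + 2.34*b - 0.19)^2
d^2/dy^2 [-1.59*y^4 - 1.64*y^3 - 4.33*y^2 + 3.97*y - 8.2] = -19.08*y^2 - 9.84*y - 8.66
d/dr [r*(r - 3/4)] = 2*r - 3/4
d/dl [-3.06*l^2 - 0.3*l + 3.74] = -6.12*l - 0.3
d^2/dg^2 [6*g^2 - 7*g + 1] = 12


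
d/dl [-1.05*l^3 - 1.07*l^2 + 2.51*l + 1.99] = -3.15*l^2 - 2.14*l + 2.51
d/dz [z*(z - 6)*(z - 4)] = 3*z^2 - 20*z + 24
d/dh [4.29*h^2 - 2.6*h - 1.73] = 8.58*h - 2.6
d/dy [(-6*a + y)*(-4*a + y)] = -10*a + 2*y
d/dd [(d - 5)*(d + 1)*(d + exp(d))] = (d - 5)*(d + 1)*(exp(d) + 1) + (d - 5)*(d + exp(d)) + (d + 1)*(d + exp(d))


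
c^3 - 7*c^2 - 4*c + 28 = (c - 7)*(c - 2)*(c + 2)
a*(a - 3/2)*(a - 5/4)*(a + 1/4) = a^4 - 5*a^3/2 + 19*a^2/16 + 15*a/32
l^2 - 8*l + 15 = (l - 5)*(l - 3)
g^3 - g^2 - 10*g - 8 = (g - 4)*(g + 1)*(g + 2)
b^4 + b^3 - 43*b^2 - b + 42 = (b - 6)*(b - 1)*(b + 1)*(b + 7)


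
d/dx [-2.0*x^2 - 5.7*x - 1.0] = -4.0*x - 5.7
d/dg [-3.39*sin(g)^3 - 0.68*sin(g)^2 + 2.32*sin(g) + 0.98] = (-10.17*sin(g)^2 - 1.36*sin(g) + 2.32)*cos(g)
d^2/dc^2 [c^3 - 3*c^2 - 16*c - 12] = 6*c - 6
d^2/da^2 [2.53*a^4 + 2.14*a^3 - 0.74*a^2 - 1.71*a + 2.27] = 30.36*a^2 + 12.84*a - 1.48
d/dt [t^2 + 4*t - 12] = 2*t + 4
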